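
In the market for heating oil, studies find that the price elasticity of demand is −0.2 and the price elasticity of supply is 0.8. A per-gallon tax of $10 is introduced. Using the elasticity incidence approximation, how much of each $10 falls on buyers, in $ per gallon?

Buyers bear ≈ $8 per gallon.

Incidence ratio: buyers' share ≈ εs / (εs + |εd|) = 0.8 / (0.8 + 0.2) = 0.8.
So buyers bear ≈ 0.8 × $10 = $8; suppliers bear $2.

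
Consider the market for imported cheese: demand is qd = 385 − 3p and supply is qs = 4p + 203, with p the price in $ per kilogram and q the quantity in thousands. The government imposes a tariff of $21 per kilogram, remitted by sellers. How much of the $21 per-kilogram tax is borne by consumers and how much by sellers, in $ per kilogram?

Without the tax, 385 − 3p = 4p + 203 gives 7p = 182, so p* = $26 and q* = 307.
With the tax collected from sellers, supply shifts: qs = 4(p − 21) + 203.
New equilibrium: consumers pay $38, sellers receive $17, q = 271. (Wedge: pb − ps = 21.)
Burden on consumers: $12; on sellers: $9. (They sum to $21.)
The less price-elastic side of the market bears the larger share of a per-unit tax.

Consumers bear $12 per kilogram; sellers bear $9 per kilogram.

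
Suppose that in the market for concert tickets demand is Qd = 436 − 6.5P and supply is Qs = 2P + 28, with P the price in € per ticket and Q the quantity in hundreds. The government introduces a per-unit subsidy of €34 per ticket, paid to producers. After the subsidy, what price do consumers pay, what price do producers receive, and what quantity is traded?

Without the subsidy, 436 − 6.5P = 2P + 28 gives 8.5P = 408, so P* = €48 and Q* = 124.
With a per-unit subsidy paid to producers, each receives P + 34 per unit sold, so supply becomes Qs = 2(P + 34) + 28.
Solving gives Q = 176 with consumers paying €40 and producers receiving €74 (the €34 wedge).

Consumers pay €40; producers receive €74; quantity = 176.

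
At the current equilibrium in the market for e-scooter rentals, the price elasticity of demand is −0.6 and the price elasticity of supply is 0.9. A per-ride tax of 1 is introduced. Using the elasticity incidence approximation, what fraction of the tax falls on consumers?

Consumers' share ≈ 0.6.

Incidence ratio: consumers' share ≈ εs / (εs + |εd|) = 0.9 / (0.9 + 0.6) = 0.6.
Supply is the more elastic side, so consumers bear the larger share.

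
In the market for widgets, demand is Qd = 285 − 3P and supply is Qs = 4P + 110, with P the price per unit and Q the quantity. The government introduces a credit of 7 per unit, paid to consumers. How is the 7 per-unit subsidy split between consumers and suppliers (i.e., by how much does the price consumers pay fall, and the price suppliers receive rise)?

Before the subsidy: set 285 − 3P = 4P + 110 → P* = 25, Q* = 210.
With a per-unit subsidy paid to consumers, each effectively pays P − 7, so demand becomes Qd = 285 − 3(P − 7).
Solving gives Q = 222 with consumers paying 21 and suppliers receiving 28 (the 7 wedge).
Gain to consumers: 4; to suppliers: 3. (They sum to 7.)

Consumers gain 4 per unit; suppliers gain 3 per unit.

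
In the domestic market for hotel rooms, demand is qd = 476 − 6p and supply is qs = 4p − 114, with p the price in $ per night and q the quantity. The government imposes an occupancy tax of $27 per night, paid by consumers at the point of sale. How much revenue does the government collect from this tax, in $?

Without the tax, 476 − 6p = 4p − 114 gives 10p = 590, so p* = $59 and q* = 122.
With the tax collected from consumers, demand (in seller-price terms) shifts: qd = 476 − 6(p + 27).
Solving gives q = 57.2 with consumers paying $69.8 and suppliers receiving $42.8 (the $27 wedge).
Revenue = t · Q = 27 · 57.2 = $1544.4.

Tax revenue = $1544.4.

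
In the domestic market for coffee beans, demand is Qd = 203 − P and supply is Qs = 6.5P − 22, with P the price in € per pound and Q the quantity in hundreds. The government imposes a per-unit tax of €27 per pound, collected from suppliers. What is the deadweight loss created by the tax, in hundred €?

Deadweight loss = €315.9 hundred.

Before the tax: set 203 − P = 6.5P − 22 → P* = €30, Q* = 173.
With the tax collected from suppliers, supply shifts: Qs = 6.5(P − 27) − 22.
New equilibrium: consumers pay €53.4, suppliers receive €26.4, Q = 149.6. (Wedge: Pb − Ps = 27.)
Quantity falls by |ΔQ| = |173 − 149.6| = 23.4.
DWL = ½ · t · |ΔQ| = ½ · 27 · 23.4 = €315.9.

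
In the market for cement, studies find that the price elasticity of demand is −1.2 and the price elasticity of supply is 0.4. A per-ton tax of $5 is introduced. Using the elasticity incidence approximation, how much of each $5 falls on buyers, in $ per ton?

Incidence ratio: buyers' share ≈ εs / (εs + |εd|) = 0.4 / (0.4 + 1.2) = 0.25.
So buyers bear ≈ 0.25 × $5 = $1.25; suppliers bear $3.75.

Buyers bear ≈ $1.25 per ton.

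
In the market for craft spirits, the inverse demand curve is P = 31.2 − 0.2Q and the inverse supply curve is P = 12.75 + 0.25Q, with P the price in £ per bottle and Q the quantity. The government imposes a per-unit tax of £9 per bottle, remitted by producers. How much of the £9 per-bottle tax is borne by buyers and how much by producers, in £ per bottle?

Rewrite in direct form: Qd = 156 − 5P and Qs = 4P − 51.
Before the tax: set 156 − 5P = 4P − 51 → P* = £23, Q* = 41.
With the tax collected from producers, supply shifts: Qs = 4(P − 9) − 51.
New equilibrium: buyers pay £27, producers receive £18, Q = 21. (Wedge: Pb − Ps = 9.)
Burden on buyers: £4; on producers: £5. (They sum to £9.)

Buyers bear £4 per bottle; producers bear £5 per bottle.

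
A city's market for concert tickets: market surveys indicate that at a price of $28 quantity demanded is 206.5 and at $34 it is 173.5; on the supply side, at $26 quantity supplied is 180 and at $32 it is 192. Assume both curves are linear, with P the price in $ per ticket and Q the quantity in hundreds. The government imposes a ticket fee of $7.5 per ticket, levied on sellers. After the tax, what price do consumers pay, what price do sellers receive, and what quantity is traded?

Demand slope: (173.5 − 206.5)/(34 − 28) = -5.5, so Qd = 360.5 − 5.5P.
Supply slope: (192 − 180)/(32 − 26) = 2, so Qs = 2P + 128.
Before the tax: set 360.5 − 5.5P = 2P + 128 → P* = $31, Q* = 190.
With the tax collected from sellers, supply shifts: Qs = 2(P − 7.5) + 128.
Solving gives Q = 179 with consumers paying $33 and sellers receiving $25.5 (the $7.5 wedge).

Consumers pay $33; sellers receive $25.5; quantity = 179.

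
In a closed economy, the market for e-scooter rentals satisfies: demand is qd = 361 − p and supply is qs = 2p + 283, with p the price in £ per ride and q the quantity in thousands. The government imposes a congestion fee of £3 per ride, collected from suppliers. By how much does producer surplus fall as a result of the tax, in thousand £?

Before the tax: set 361 − p = 2p + 283 → p* = £26, q* = 335.
With the tax collected from suppliers, supply shifts: qs = 2(p − 3) + 283.
Solving gives q = 333 with consumers paying £28 and suppliers receiving £25 (the £3 wedge).
ΔPS is the trapezoid between Q = 333 and Q = 335 of height £1: ½ · (335 + 333) · 1 = £334.

Producer surplus falls by £334 thousand.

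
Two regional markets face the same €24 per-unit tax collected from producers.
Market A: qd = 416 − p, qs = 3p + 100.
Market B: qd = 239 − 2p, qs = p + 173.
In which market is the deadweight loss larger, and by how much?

Market A, by €24.

Market A: pre-tax p* = €79, q* = 337; post-tax q = 319; deadweight loss = €216.
Market B: pre-tax p* = €22, q* = 195; post-tax q = 179; deadweight loss = €192.
Difference: €216 vs €192 → market A is larger by €24.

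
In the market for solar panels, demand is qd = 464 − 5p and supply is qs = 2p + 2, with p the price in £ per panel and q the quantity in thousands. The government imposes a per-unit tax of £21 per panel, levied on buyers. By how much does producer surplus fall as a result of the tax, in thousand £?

Before the tax: set 464 − 5p = 2p + 2 → p* = £66, q* = 134.
With the tax collected from buyers, demand (in seller-price terms) shifts: qd = 464 − 5(p + 21).
Solving gives q = 104 with buyers paying £72 and producers receiving £51 (the £21 wedge).
ΔPS is the trapezoid between Q = 104 and Q = 134 of height £15: ½ · (134 + 104) · 15 = £1785.

Producer surplus falls by £1785 thousand.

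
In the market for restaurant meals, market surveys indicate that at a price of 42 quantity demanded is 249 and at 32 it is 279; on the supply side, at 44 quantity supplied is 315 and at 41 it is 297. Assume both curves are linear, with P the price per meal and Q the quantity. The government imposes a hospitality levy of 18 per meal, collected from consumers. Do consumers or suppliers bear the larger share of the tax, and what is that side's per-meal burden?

Consumers bear the larger share: 12 per meal.

Demand slope: (279 − 249)/(32 − 42) = -3, so Qd = 375 − 3P.
Supply slope: (297 − 315)/(41 − 44) = 6, so Qs = 6P + 51.
Without the tax, 375 − 3P = 6P + 51 gives 9P = 324, so P* = 36 and Q* = 267.
With the tax collected from consumers, demand (in seller-price terms) shifts: Qd = 375 − 3(P + 18).
New equilibrium: consumers pay 48, suppliers receive 30, Q = 231. (Wedge: Pb − Ps = 18.)
Per-meal burden: consumers 12, suppliers 6.
Consumers take the larger share because demand is less price-elastic here (demand slope 3 vs supply slope 6).
The less price-elastic side of the market bears the larger share of a per-unit tax.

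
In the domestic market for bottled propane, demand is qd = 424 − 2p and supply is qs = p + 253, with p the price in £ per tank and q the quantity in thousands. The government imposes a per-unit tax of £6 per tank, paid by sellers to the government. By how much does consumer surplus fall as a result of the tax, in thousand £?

Without the tax, 424 − 2p = p + 253 gives 3p = 171, so p* = £57 and q* = 310.
With the tax collected from sellers, supply shifts: qs = (p − 6) + 253.
Solving gives q = 306 with buyers paying £59 and sellers receiving £53 (the £6 wedge).
ΔCS is the trapezoid between Q = 306 and Q = 310 of height £2: ½ · (310 + 306) · 2 = £616.

Consumer surplus falls by £616 thousand.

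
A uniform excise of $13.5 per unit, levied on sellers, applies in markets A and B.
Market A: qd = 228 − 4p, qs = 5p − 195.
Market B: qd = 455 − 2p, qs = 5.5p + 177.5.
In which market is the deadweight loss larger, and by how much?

Market A: pre-tax p* = $47, q* = 40; post-tax q = 10; deadweight loss = $202.5.
Market B: pre-tax p* = $37, q* = 381; post-tax q = 361.2; deadweight loss = $133.65.
Difference: $202.5 vs $133.65 → market A is larger by $68.85.

Market A, by $68.85.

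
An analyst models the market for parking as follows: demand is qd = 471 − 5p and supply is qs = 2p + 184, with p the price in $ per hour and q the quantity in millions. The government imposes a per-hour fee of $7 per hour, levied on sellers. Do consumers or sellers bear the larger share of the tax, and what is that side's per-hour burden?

Sellers bear the larger share: $5 per hour.

Before the tax: set 471 − 5p = 2p + 184 → p* = $41, q* = 266.
With the tax collected from sellers, supply shifts: qs = 2(p − 7) + 184.
Solving gives q = 256 with consumers paying $43 and sellers receiving $36 (the $7 wedge).
Per-hour burden: consumers $2, sellers $5.
Sellers take the larger share because supply is less price-elastic here (demand slope 5 vs supply slope 2).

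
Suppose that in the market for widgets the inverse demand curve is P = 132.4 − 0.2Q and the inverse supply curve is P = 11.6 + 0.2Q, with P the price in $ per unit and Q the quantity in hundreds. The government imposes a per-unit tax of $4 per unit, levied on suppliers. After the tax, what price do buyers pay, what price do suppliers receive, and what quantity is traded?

Buyers pay $74; suppliers receive $70; quantity = 292.

Inverting to Q(P) form: Qd = 662 − 5P; Qs = 5P − 58.
Without the tax, 662 − 5P = 5P − 58 gives 10P = 720, so P* = $72 and Q* = 302.
With the tax collected from suppliers, supply shifts: Qs = 5(P − 4) − 58.
New equilibrium: buyers pay $74, suppliers receive $70, Q = 292. (Wedge: Pb − Ps = 4.)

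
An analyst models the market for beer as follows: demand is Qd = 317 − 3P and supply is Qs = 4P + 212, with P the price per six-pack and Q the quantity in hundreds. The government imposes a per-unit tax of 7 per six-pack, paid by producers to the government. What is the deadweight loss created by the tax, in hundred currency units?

Before the tax: set 317 − 3P = 4P + 212 → P* = 15, Q* = 272.
With the tax collected from producers, supply shifts: Qs = 4(P − 7) + 212.
Solving gives Q = 260 with buyers paying 19 and producers receiving 12 (the 7 wedge).
Quantity falls by |ΔQ| = |272 − 260| = 12.
DWL = ½ · t · |ΔQ| = ½ · 7 · 12 = 42.

Deadweight loss = 42 hundred.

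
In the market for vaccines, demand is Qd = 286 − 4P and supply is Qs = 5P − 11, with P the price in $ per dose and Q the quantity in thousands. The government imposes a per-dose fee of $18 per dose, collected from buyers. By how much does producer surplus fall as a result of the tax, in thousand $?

Without the tax, 286 − 4P = 5P − 11 gives 9P = 297, so P* = $33 and Q* = 154.
With the tax collected from buyers, demand (in seller-price terms) shifts: Qd = 286 − 4(P + 18).
Solving gives Q = 114 with buyers paying $43 and sellers receiving $25 (the $18 wedge).
ΔPS is the trapezoid between Q = 114 and Q = 154 of height $8: ½ · (154 + 114) · 8 = $1072.

Producer surplus falls by $1072 thousand.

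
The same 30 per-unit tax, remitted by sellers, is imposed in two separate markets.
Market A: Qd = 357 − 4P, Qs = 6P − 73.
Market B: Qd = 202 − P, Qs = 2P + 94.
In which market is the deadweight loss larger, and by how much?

Market A: pre-tax P* = 43, Q* = 185; post-tax Q = 113; deadweight loss = 1080.
Market B: pre-tax P* = 36, Q* = 166; post-tax Q = 146; deadweight loss = 300.
Difference: 1080 vs 300 → market A is larger by 780.

Market A, by 780.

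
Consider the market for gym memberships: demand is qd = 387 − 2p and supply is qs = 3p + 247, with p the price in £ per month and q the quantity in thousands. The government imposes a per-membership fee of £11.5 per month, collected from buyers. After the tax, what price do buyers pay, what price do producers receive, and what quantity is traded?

Before the tax: set 387 − 2p = 3p + 247 → p* = £28, q* = 331.
With the tax collected from buyers, demand (in seller-price terms) shifts: qd = 387 − 2(p + 11.5).
Solving gives q = 317.2 with buyers paying £34.9 and producers receiving £23.4 (the £11.5 wedge).
The less price-elastic side of the market bears the larger share of a per-unit tax.

Buyers pay £34.9; producers receive £23.4; quantity = 317.2.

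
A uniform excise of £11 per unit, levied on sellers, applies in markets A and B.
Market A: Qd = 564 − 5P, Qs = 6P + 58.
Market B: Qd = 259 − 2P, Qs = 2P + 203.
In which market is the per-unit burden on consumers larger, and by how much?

Market A: pre-tax P* = £46, Q* = 334; post-tax Q = 304; per-unit burden on consumers = £6.
Market B: pre-tax P* = £14, Q* = 231; post-tax Q = 220; per-unit burden on consumers = £5.5.
Difference: £6 vs £5.5 → market A is larger by £0.5.

Market A, by £0.5.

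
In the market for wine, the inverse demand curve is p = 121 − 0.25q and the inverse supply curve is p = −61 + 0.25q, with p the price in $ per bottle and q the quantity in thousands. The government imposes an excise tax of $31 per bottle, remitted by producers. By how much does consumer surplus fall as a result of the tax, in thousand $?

Inverting to q(p) form: qd = 484 − 4p; qs = 4p + 244.
Without the tax, 484 − 4p = 4p + 244 gives 8p = 240, so p* = $30 and q* = 364.
With the tax collected from producers, supply shifts: qs = 4(p − 31) + 244.
Solving gives q = 302 with buyers paying $45.5 and producers receiving $14.5 (the $31 wedge).
ΔCS is the trapezoid between Q = 302 and Q = 364 of height $15.5: ½ · (364 + 302) · 15.5 = $5161.5.

Consumer surplus falls by $5161.5 thousand.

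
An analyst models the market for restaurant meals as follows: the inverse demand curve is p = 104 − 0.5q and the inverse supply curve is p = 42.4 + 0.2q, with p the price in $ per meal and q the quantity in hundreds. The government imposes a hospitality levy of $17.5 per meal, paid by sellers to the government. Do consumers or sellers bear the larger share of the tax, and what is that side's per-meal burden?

Rewrite in direct form: qd = 208 − 2p and qs = 5p − 212.
Before the tax: set 208 − 2p = 5p − 212 → p* = $60, q* = 88.
With the tax collected from sellers, supply shifts: qs = 5(p − 17.5) − 212.
Solving gives q = 63 with consumers paying $72.5 and sellers receiving $55 (the $17.5 wedge).
Per-meal burden: consumers $12.5, sellers $5.
Consumers take the larger share because demand is less price-elastic here (demand slope 2 vs supply slope 5).
The less price-elastic side of the market bears the larger share of a per-unit tax.

Consumers bear the larger share: $12.5 per meal.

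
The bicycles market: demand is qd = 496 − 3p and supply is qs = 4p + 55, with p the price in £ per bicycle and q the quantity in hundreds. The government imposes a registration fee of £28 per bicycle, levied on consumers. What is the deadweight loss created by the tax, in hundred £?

Without the tax, 496 − 3p = 4p + 55 gives 7p = 441, so p* = £63 and q* = 307.
With the tax collected from consumers, demand (in seller-price terms) shifts: qd = 496 − 3(p + 28).
New equilibrium: consumers pay £79, producers receive £51, q = 259. (Wedge: pb − ps = 28.)
Quantity falls by |ΔQ| = |307 − 259| = 48.
DWL = ½ · t · |ΔQ| = ½ · 28 · 48 = £672.

Deadweight loss = £672 hundred.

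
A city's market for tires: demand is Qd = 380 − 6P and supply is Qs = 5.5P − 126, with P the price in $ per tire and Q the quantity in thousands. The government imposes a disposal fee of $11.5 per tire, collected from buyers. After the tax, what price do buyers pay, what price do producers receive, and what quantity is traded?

Buyers pay $49.5; producers receive $38; quantity = 83.

Without the tax, 380 − 6P = 5.5P − 126 gives 11.5P = 506, so P* = $44 and Q* = 116.
With the tax collected from buyers, demand (in seller-price terms) shifts: Qd = 380 − 6(P + 11.5).
Solving gives Q = 83 with buyers paying $49.5 and producers receiving $38 (the $11.5 wedge).
The less price-elastic side of the market bears the larger share of a per-unit tax.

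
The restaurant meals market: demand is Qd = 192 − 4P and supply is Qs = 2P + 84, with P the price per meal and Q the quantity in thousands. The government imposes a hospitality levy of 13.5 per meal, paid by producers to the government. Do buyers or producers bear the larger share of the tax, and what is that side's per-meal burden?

Producers bear the larger share: 9 per meal.

Before the tax: set 192 − 4P = 2P + 84 → P* = 18, Q* = 120.
With the tax collected from producers, supply shifts: Qs = 2(P − 13.5) + 84.
Solving gives Q = 102 with buyers paying 22.5 and producers receiving 9 (the 13.5 wedge).
Per-meal burden: buyers 4.5, producers 9.
Producers take the larger share because supply is less price-elastic here (demand slope 4 vs supply slope 2).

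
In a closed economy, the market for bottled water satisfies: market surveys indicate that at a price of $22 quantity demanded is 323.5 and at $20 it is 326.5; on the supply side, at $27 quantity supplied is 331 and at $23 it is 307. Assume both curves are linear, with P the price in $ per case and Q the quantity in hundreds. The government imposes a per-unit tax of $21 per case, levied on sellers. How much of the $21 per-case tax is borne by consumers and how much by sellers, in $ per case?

Demand slope: (326.5 − 323.5)/(20 − 22) = -1.5, so Qd = 356.5 − 1.5P.
Supply slope: (307 − 331)/(23 − 27) = 6, so Qs = 6P + 169.
Without the tax, 356.5 − 1.5P = 6P + 169 gives 7.5P = 187.5, so P* = $25 and Q* = 319.
With the tax collected from sellers, supply shifts: Qs = 6(P − 21) + 169.
New equilibrium: consumers pay $41.8, sellers receive $20.8, Q = 293.8. (Wedge: Pb − Ps = 21.)
Burden on consumers: $16.8; on sellers: $4.2. (They sum to $21.)

Consumers bear $16.8 per case; sellers bear $4.2 per case.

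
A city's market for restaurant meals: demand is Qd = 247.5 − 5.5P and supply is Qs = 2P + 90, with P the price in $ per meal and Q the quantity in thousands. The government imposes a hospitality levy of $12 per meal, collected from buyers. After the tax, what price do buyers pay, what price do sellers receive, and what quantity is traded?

Before the tax: set 247.5 − 5.5P = 2P + 90 → P* = $21, Q* = 132.
With the tax collected from buyers, demand (in seller-price terms) shifts: Qd = 247.5 − 5.5(P + 12).
Solving gives Q = 114.4 with buyers paying $24.2 and sellers receiving $12.2 (the $12 wedge).
The less price-elastic side of the market bears the larger share of a per-unit tax.

Buyers pay $24.2; sellers receive $12.2; quantity = 114.4.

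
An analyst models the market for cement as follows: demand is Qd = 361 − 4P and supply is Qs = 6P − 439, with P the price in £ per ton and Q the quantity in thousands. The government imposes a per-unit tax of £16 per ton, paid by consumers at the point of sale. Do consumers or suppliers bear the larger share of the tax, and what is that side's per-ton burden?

Consumers bear the larger share: £9.6 per ton.

Without the tax, 361 − 4P = 6P − 439 gives 10P = 800, so P* = £80 and Q* = 41.
With the tax collected from consumers, demand (in seller-price terms) shifts: Qd = 361 − 4(P + 16).
New equilibrium: consumers pay £89.6, suppliers receive £73.6, Q = 2.6. (Wedge: Pb − Ps = 16.)
Per-ton burden: consumers £9.6, suppliers £6.4.
Consumers take the larger share because demand is less price-elastic here (demand slope 4 vs supply slope 6).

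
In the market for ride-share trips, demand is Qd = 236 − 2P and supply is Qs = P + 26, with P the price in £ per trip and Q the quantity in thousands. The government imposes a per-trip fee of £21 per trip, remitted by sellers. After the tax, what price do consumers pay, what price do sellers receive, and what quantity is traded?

Without the tax, 236 − 2P = P + 26 gives 3P = 210, so P* = £70 and Q* = 96.
With the tax collected from sellers, supply shifts: Qs = (P − 21) + 26.
Solving gives Q = 82 with consumers paying £77 and sellers receiving £56 (the £21 wedge).

Consumers pay £77; sellers receive £56; quantity = 82.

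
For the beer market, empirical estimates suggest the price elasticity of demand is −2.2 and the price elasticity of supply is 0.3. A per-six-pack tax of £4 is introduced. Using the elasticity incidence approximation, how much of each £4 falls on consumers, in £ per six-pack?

Consumers bear ≈ £0.48 per six-pack.

Incidence ratio: consumers' share ≈ εs / (εs + |εd|) = 0.3 / (0.3 + 2.2) = 0.12.
So consumers bear ≈ 0.12 × £4 = £0.48; producers bear £3.52.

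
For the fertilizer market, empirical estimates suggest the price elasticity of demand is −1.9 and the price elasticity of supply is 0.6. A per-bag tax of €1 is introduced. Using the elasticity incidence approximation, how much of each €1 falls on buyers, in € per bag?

Buyers bear ≈ €0.24 per bag.

Incidence ratio: buyers' share ≈ εs / (εs + |εd|) = 0.6 / (0.6 + 1.9) = 0.24.
So buyers bear ≈ 0.24 × €1 = €0.24; suppliers bear €0.76.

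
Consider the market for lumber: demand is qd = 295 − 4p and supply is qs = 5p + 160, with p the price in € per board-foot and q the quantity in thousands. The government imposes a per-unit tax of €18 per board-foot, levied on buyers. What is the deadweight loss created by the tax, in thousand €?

Before the tax: set 295 − 4p = 5p + 160 → p* = €15, q* = 235.
With the tax collected from buyers, demand (in seller-price terms) shifts: qd = 295 − 4(p + 18).
Solving gives q = 195 with buyers paying €25 and producers receiving €7 (the €18 wedge).
Quantity falls by |ΔQ| = |235 − 195| = 40.
DWL = ½ · t · |ΔQ| = ½ · 18 · 40 = €360.

Deadweight loss = €360 thousand.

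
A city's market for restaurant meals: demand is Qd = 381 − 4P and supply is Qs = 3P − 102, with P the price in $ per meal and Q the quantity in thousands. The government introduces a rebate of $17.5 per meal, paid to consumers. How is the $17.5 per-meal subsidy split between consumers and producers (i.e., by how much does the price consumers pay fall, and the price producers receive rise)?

Without the subsidy, 381 − 4P = 3P − 102 gives 7P = 483, so P* = $69 and Q* = 105.
With a per-unit subsidy paid to consumers, each effectively pays P − 17.5, so demand becomes Qd = 381 − 4(P − 17.5).
Solving gives Q = 135 with consumers paying $61.5 and producers receiving $79 (the $17.5 wedge).
Gain to consumers: $7.5; to producers: $10. (They sum to $17.5.)

Consumers gain $7.5 per meal; producers gain $10 per meal.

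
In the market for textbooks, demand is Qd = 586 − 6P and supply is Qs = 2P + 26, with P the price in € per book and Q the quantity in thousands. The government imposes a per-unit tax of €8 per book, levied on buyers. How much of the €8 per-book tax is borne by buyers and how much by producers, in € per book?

Buyers bear €2 per book; producers bear €6 per book.

Without the tax, 586 − 6P = 2P + 26 gives 8P = 560, so P* = €70 and Q* = 166.
With the tax collected from buyers, demand (in seller-price terms) shifts: Qd = 586 − 6(P + 8).
New equilibrium: buyers pay €72, producers receive €64, Q = 154. (Wedge: Pb − Ps = 8.)
Burden on buyers: €2; on producers: €6. (They sum to €8.)
The less price-elastic side of the market bears the larger share of a per-unit tax.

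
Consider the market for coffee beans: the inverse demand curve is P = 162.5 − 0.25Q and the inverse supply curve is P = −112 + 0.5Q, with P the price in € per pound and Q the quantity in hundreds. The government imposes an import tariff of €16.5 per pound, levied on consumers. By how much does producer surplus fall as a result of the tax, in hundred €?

Producer surplus falls by €3905 hundred.

Inverting to Q(P) form: Qd = 650 − 4P; Qs = 2P + 224.
Without the tax, 650 − 4P = 2P + 224 gives 6P = 426, so P* = €71 and Q* = 366.
With the tax collected from consumers, demand (in seller-price terms) shifts: Qd = 650 − 4(P + 16.5).
New equilibrium: consumers pay €76.5, producers receive €60, Q = 344. (Wedge: Pb − Ps = 16.5.)
ΔPS is the trapezoid between Q = 344 and Q = 366 of height €11: ½ · (366 + 344) · 11 = €3905.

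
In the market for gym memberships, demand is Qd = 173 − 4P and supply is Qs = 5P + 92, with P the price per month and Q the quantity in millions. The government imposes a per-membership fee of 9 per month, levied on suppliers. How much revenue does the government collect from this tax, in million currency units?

Before the tax: set 173 − 4P = 5P + 92 → P* = 9, Q* = 137.
With the tax collected from suppliers, supply shifts: Qs = 5(P − 9) + 92.
Solving gives Q = 117 with consumers paying 14 and suppliers receiving 5 (the 9 wedge).
Revenue = t · Q = 9 · 117 = 1053.

Tax revenue = 1053 million.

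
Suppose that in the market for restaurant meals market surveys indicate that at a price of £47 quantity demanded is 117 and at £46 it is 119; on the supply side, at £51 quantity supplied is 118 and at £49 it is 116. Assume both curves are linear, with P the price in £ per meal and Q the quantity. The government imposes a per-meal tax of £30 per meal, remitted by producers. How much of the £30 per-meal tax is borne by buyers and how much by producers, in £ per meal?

Demand slope: (119 − 117)/(46 − 47) = -2, so Qd = 211 − 2P.
Supply slope: (116 − 118)/(49 − 51) = 1, so Qs = P + 67.
Without the tax, 211 − 2P = P + 67 gives 3P = 144, so P* = £48 and Q* = 115.
With the tax collected from producers, supply shifts: Qs = (P − 30) + 67.
Solving gives Q = 95 with buyers paying £58 and producers receiving £28 (the £30 wedge).
Burden on buyers: £10; on producers: £20. (They sum to £30.)
The less price-elastic side of the market bears the larger share of a per-unit tax.

Buyers bear £10 per meal; producers bear £20 per meal.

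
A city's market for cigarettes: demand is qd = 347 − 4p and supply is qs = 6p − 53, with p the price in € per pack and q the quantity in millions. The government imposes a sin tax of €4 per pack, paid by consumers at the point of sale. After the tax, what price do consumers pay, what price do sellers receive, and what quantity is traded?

Before the tax: set 347 − 4p = 6p − 53 → p* = €40, q* = 187.
With the tax collected from consumers, demand (in seller-price terms) shifts: qd = 347 − 4(p + 4).
New equilibrium: consumers pay €42.4, sellers receive €38.4, q = 177.4. (Wedge: pb − ps = 4.)

Consumers pay €42.4; sellers receive €38.4; quantity = 177.4.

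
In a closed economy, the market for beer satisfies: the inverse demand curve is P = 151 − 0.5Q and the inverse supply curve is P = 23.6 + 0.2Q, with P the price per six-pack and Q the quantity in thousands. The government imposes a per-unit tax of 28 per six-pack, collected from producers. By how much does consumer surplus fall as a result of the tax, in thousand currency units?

Consumer surplus falls by 3240 thousand.

Rewrite in direct form: Qd = 302 − 2P and Qs = 5P − 118.
Without the tax, 302 − 2P = 5P − 118 gives 7P = 420, so P* = 60 and Q* = 182.
With the tax collected from producers, supply shifts: Qs = 5(P − 28) − 118.
New equilibrium: buyers pay 80, producers receive 52, Q = 142. (Wedge: Pb − Ps = 28.)
ΔCS is the trapezoid between Q = 142 and Q = 182 of height 20: ½ · (182 + 142) · 20 = 3240.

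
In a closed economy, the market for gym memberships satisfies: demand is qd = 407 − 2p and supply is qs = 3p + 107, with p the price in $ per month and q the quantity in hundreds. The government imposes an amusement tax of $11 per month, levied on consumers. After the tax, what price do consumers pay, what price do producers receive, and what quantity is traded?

Before the tax: set 407 − 2p = 3p + 107 → p* = $60, q* = 287.
With the tax collected from consumers, demand (in seller-price terms) shifts: qd = 407 − 2(p + 11).
New equilibrium: consumers pay $66.6, producers receive $55.6, q = 273.8. (Wedge: pb − ps = 11.)
The less price-elastic side of the market bears the larger share of a per-unit tax.

Consumers pay $66.6; producers receive $55.6; quantity = 273.8.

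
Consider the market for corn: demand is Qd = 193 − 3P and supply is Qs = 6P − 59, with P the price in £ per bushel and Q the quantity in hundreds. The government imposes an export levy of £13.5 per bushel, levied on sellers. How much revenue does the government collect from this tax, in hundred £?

Without the tax, 193 − 3P = 6P − 59 gives 9P = 252, so P* = £28 and Q* = 109.
With the tax collected from sellers, supply shifts: Qs = 6(P − 13.5) − 59.
Solving gives Q = 82 with consumers paying £37 and sellers receiving £23.5 (the £13.5 wedge).
Revenue = t · Q = 13.5 · 82 = £1107.

Tax revenue = £1107 hundred.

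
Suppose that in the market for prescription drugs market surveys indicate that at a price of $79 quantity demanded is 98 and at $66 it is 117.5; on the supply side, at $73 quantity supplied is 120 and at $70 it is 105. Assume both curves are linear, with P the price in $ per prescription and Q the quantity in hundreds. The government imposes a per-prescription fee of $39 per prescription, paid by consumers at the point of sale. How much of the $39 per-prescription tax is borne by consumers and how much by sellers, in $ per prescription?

Demand slope: (117.5 − 98)/(66 − 79) = -1.5, so Qd = 216.5 − 1.5P.
Supply slope: (105 − 120)/(70 − 73) = 5, so Qs = 5P − 245.
Before the tax: set 216.5 − 1.5P = 5P − 245 → P* = $71, Q* = 110.
With the tax collected from consumers, demand (in seller-price terms) shifts: Qd = 216.5 − 1.5(P + 39).
Solving gives Q = 65 with consumers paying $101 and sellers receiving $62 (the $39 wedge).
Burden on consumers: $30; on sellers: $9. (They sum to $39.)

Consumers bear $30 per prescription; sellers bear $9 per prescription.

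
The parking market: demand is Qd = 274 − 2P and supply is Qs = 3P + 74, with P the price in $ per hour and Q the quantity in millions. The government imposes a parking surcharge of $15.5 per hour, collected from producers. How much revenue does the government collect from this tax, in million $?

Tax revenue = $2718.7 million.

Without the tax, 274 − 2P = 3P + 74 gives 5P = 200, so P* = $40 and Q* = 194.
With the tax collected from producers, supply shifts: Qs = 3(P − 15.5) + 74.
Solving gives Q = 175.4 with consumers paying $49.3 and producers receiving $33.8 (the $15.5 wedge).
Revenue = t · Q = 15.5 · 175.4 = $2718.7.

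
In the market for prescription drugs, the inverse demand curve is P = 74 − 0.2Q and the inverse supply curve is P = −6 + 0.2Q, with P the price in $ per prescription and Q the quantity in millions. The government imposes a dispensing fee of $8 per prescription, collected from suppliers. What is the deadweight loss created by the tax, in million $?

Rewrite in direct form: Qd = 370 − 5P and Qs = 5P + 30.
Without the tax, 370 − 5P = 5P + 30 gives 10P = 340, so P* = $34 and Q* = 200.
With the tax collected from suppliers, supply shifts: Qs = 5(P − 8) + 30.
Solving gives Q = 180 with consumers paying $38 and suppliers receiving $30 (the $8 wedge).
Quantity falls by |ΔQ| = |200 − 180| = 20.
DWL = ½ · t · |ΔQ| = ½ · 8 · 20 = $80.

Deadweight loss = $80 million.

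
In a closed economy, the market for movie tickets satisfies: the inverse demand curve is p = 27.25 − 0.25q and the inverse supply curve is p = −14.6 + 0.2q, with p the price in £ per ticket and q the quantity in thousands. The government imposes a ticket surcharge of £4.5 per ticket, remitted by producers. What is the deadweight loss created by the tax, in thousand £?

Deadweight loss = £22.5 thousand.

Rewrite in direct form: qd = 109 − 4p and qs = 5p + 73.
Before the tax: set 109 − 4p = 5p + 73 → p* = £4, q* = 93.
With the tax collected from producers, supply shifts: qs = 5(p − 4.5) + 73.
Solving gives q = 83 with buyers paying £6.5 and producers receiving £2 (the £4.5 wedge).
Quantity falls by |ΔQ| = |93 − 83| = 10.
DWL = ½ · t · |ΔQ| = ½ · 4.5 · 10 = £22.5.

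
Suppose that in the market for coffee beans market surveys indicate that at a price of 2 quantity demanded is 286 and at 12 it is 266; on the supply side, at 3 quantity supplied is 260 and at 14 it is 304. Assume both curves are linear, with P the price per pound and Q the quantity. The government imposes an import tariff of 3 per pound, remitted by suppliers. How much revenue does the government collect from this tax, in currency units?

Demand slope: (266 − 286)/(12 − 2) = -2, so Qd = 290 − 2P.
Supply slope: (304 − 260)/(14 − 3) = 4, so Qs = 4P + 248.
Before the tax: set 290 − 2P = 4P + 248 → P* = 7, Q* = 276.
With the tax collected from suppliers, supply shifts: Qs = 4(P − 3) + 248.
New equilibrium: consumers pay 9, suppliers receive 6, Q = 272. (Wedge: Pb − Ps = 3.)
Revenue = t · Q = 3 · 272 = 816.

Tax revenue = 816.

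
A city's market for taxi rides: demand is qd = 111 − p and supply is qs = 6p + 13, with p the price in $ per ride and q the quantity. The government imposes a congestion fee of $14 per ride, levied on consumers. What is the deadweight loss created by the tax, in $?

Before the tax: set 111 − p = 6p + 13 → p* = $14, q* = 97.
With the tax collected from consumers, demand (in seller-price terms) shifts: qd = 111 − (p + 14).
New equilibrium: consumers pay $26, suppliers receive $12, q = 85. (Wedge: pb − ps = 14.)
Quantity falls by |ΔQ| = |97 − 85| = 12.
DWL = ½ · t · |ΔQ| = ½ · 14 · 12 = $84.

Deadweight loss = $84.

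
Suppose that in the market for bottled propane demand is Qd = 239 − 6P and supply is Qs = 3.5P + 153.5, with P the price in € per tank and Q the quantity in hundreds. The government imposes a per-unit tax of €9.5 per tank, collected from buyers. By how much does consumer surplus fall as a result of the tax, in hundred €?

Before the tax: set 239 − 6P = 3.5P + 153.5 → P* = €9, Q* = 185.
With the tax collected from buyers, demand (in seller-price terms) shifts: Qd = 239 − 6(P + 9.5).
Solving gives Q = 164 with buyers paying €12.5 and producers receiving €3 (the €9.5 wedge).
ΔCS is the trapezoid between Q = 164 and Q = 185 of height €3.5: ½ · (185 + 164) · 3.5 = €610.75.

Consumer surplus falls by €610.75 hundred.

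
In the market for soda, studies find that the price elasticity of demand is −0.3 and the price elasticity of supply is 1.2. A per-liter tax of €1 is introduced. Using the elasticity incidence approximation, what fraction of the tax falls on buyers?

Buyers' share ≈ 0.8.

Incidence ratio: buyers' share ≈ εs / (εs + |εd|) = 1.2 / (1.2 + 0.3) = 0.8.
Supply is the more elastic side, so buyers bear the larger share.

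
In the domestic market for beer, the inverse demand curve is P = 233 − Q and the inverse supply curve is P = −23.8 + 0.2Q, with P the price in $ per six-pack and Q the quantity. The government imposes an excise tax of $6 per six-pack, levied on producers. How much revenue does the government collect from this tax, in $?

Tax revenue = $1254.

Inverting to Q(P) form: Qd = 233 − P; Qs = 5P + 119.
Without the tax, 233 − P = 5P + 119 gives 6P = 114, so P* = $19 and Q* = 214.
With the tax collected from producers, supply shifts: Qs = 5(P − 6) + 119.
Solving gives Q = 209 with consumers paying $24 and producers receiving $18 (the $6 wedge).
Revenue = t · Q = 6 · 209 = $1254.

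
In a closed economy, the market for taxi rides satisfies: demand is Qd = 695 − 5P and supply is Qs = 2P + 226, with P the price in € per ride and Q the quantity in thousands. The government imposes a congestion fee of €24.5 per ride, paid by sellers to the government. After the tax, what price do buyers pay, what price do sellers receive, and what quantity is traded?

Buyers pay €74; sellers receive €49.5; quantity = 325.

Before the tax: set 695 − 5P = 2P + 226 → P* = €67, Q* = 360.
With the tax collected from sellers, supply shifts: Qs = 2(P − 24.5) + 226.
New equilibrium: buyers pay €74, sellers receive €49.5, Q = 325. (Wedge: Pb − Ps = 24.5.)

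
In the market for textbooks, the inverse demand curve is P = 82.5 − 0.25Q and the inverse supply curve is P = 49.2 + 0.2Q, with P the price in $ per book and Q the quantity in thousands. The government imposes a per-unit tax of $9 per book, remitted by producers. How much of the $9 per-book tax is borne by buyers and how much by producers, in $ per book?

Rewrite in direct form: Qd = 330 − 4P and Qs = 5P − 246.
Before the tax: set 330 − 4P = 5P − 246 → P* = $64, Q* = 74.
With the tax collected from producers, supply shifts: Qs = 5(P − 9) − 246.
New equilibrium: buyers pay $69, producers receive $60, Q = 54. (Wedge: Pb − Ps = 9.)
Burden on buyers: $5; on producers: $4. (They sum to $9.)
The less price-elastic side of the market bears the larger share of a per-unit tax.

Buyers bear $5 per book; producers bear $4 per book.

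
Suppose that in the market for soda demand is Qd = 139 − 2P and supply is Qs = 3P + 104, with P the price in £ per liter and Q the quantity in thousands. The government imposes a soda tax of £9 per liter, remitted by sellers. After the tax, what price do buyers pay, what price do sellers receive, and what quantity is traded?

Without the tax, 139 − 2P = 3P + 104 gives 5P = 35, so P* = £7 and Q* = 125.
With the tax collected from sellers, supply shifts: Qs = 3(P − 9) + 104.
Solving gives Q = 114.2 with buyers paying £12.4 and sellers receiving £3.4 (the £9 wedge).
The less price-elastic side of the market bears the larger share of a per-unit tax.

Buyers pay £12.4; sellers receive £3.4; quantity = 114.2.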